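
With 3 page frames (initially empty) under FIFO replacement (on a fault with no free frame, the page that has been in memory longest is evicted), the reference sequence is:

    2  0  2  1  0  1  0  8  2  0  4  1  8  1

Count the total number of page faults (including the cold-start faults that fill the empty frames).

2 -> fault, frames (2)
0 -> fault, frames (2 0)
2 -> hit
1 -> fault, frames (2 0 1)
0 -> hit
1 -> hit
0 -> hit
8 -> fault, evict 2, frames (0 1 8)
2 -> fault, evict 0, frames (1 8 2)
0 -> fault, evict 1, frames (8 2 0)
4 -> fault, evict 8, frames (2 0 4)
1 -> fault, evict 2, frames (0 4 1)
8 -> fault, evict 0, frames (4 1 8)
1 -> hit
Page faults: 9.

9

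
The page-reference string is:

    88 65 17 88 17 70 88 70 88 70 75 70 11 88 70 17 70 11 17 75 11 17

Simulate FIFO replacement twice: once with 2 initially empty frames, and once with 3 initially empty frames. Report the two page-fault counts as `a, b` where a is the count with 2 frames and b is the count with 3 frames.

2 frames: F F F F . F . . . . F . F F F F . F . F . F → 13 faults.
3 frames: F F F . . F F . . . F . F . F F . . . F F . → 11 faults.
11 < 13: adding a frame reduced faults, as is typical.

13, 11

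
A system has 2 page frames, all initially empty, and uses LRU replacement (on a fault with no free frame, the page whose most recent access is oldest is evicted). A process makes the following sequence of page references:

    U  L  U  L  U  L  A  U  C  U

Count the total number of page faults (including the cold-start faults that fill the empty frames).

U: fault, frames [U]
L: fault, frames [U, L]
U: hit
L: hit
U: hit
L: hit
A: fault, evict U, frames [L, A]
U: fault, evict L, frames [A, U]
C: fault, evict A, frames [U, C]
U: hit
Page faults: 5.

5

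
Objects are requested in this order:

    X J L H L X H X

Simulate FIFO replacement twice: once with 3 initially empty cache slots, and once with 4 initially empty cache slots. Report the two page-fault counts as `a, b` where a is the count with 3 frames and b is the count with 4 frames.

5, 4

3 frames: F F F F . F . . → 5 faults.
4 frames: F F F F . . . . → 4 faults.
4 < 5: adding a frame reduced faults, as is typical.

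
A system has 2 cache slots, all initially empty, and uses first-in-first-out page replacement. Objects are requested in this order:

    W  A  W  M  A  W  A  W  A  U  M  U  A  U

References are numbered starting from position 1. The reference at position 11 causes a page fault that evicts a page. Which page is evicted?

A

pos 1: W → miss, frames [W]
pos 2: A → miss, frames [W, A]
pos 3: W → hit
pos 4: M → miss, evict W, frames [A, M]
pos 5: A → hit
pos 6: W → miss, evict A, frames [M, W]
pos 7: A → miss, evict M, frames [W, A]
pos 8: W → hit
pos 9: A → hit
pos 10: U → miss, evict W, frames [A, U]
pos 11: M → miss, evict A, frames [U, M]
At position 11, page A is evicted.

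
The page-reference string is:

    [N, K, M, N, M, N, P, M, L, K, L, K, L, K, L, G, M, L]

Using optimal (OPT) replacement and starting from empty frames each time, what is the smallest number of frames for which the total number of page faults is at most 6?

f=1: 18 faults
f=2: 8 faults
f=3: 6 faults
f=4: 6 faults
f=5: 6 faults
f=6: 6 faults
Smallest f with faults ≤ 6 is 3.

3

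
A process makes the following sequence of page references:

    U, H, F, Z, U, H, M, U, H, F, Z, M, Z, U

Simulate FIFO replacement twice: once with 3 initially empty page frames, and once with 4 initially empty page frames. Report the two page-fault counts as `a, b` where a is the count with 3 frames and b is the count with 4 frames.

10, 11

3 frames: F F F F F F F . . F F . . F → 10 faults.
4 frames: F F F F . . F F F F F F . F → 11 faults.
11 > 10: adding a frame increased faults — Belady's anomaly.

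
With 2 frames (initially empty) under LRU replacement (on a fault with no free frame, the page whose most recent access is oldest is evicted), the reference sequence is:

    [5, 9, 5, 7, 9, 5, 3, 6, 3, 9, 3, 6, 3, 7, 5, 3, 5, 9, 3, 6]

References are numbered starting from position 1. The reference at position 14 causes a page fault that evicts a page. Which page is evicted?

pos 1: 5: fault, frames [5]
pos 2: 9: fault, frames [5, 9]
pos 3: 5: hit
pos 4: 7: fault, evict 9, frames [5, 7]
pos 5: 9: fault, evict 5, frames [7, 9]
pos 6: 5: fault, evict 7, frames [9, 5]
pos 7: 3: fault, evict 9, frames [5, 3]
pos 8: 6: fault, evict 5, frames [3, 6]
pos 9: 3: hit
pos 10: 9: fault, evict 6, frames [3, 9]
pos 11: 3: hit
pos 12: 6: fault, evict 9, frames [3, 6]
pos 13: 3: hit
pos 14: 7: fault, evict 6, frames [3, 7]
At position 14, page 6 is evicted.

6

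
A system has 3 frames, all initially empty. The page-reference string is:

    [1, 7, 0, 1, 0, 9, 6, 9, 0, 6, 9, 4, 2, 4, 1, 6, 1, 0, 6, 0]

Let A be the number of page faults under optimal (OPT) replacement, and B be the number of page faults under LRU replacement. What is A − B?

-1

Under OPT: F F F . . F F . . . . F F . F . . F . . → 9 faults.
Under LRU: F F F . . F F . . . . F F . F F . F . . → 10 faults.
A − B = 9 − 10 = -1.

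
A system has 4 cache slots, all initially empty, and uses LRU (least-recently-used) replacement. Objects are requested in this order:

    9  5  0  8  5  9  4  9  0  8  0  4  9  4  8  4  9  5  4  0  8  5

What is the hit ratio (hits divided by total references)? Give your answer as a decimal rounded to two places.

0.55

9 -> miss, frames (9)
5 -> miss, frames (9 5)
0 -> miss, frames (9 5 0)
8 -> miss, frames (9 5 0 8)
5 -> hit
9 -> hit
4 -> miss, evict 0, frames (8 5 9 4)
9 -> hit
0 -> miss, evict 8, frames (5 4 9 0)
8 -> miss, evict 5, frames (4 9 0 8)
0 -> hit
4 -> hit
9 -> hit
4 -> hit
8 -> hit
4 -> hit
9 -> hit
5 -> miss, evict 0, frames (8 4 9 5)
4 -> hit
0 -> miss, evict 8, frames (9 5 4 0)
8 -> miss, evict 9, frames (5 4 0 8)
5 -> hit
Hits: 12 of 22 references → 12/22 = 0.5455.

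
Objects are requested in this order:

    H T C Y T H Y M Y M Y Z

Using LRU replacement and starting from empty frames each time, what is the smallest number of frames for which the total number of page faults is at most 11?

f=1: 12 faults
f=2: 9 faults
f=3: 7 faults
f=4: 6 faults
f=5: 6 faults
f=6: 6 faults
Smallest f with faults ≤ 11 is 2.

2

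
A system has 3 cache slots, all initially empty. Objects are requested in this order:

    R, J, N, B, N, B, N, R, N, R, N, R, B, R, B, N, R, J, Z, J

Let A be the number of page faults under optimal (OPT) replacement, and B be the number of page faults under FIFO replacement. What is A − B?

-1

Under OPT: F F F F . . . . . . . . . . . . . F F . → 6 faults.
Under FIFO: F F F F . . . F . . . . . . . . . F F . → 7 faults.
A − B = 6 − 7 = -1.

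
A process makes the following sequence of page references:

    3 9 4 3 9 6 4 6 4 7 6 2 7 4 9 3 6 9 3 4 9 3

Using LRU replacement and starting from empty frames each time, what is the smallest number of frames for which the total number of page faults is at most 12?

3

f=1: 22 faults
f=2: 20 faults
f=3: 12 faults
f=4: 9 faults
f=5: 8 faults
f=6: 6 faults
Smallest f with faults ≤ 12 is 3.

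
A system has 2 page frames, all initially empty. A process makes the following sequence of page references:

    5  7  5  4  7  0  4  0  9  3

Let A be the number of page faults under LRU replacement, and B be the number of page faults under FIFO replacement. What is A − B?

2

Under LRU: F F . F F F F . F F → 8 faults.
Under FIFO: F F . F . F . . F F → 6 faults.
A − B = 8 − 6 = 2.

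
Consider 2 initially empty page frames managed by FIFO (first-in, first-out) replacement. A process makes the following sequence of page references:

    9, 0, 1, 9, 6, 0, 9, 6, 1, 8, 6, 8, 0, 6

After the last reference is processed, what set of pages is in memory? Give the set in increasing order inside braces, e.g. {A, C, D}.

{0, 6}

9: fault, frames {9}
0: fault, frames {9,0}
1: fault, evict 9, frames {0,1}
9: fault, evict 0, frames {1,9}
6: fault, evict 1, frames {9,6}
0: fault, evict 9, frames {6,0}
9: fault, evict 6, frames {0,9}
6: fault, evict 0, frames {9,6}
1: fault, evict 9, frames {6,1}
8: fault, evict 6, frames {1,8}
6: fault, evict 1, frames {8,6}
8: hit
0: fault, evict 8, frames {6,0}
6: hit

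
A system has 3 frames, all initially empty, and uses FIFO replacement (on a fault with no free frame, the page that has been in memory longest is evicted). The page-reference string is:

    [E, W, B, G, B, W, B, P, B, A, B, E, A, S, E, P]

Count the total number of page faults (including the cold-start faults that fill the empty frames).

E: miss, frames (E)
W: miss, frames (E W)
B: miss, frames (E W B)
G: miss, evict E, frames (W B G)
B: hit
W: hit
B: hit
P: miss, evict W, frames (B G P)
B: hit
A: miss, evict B, frames (G P A)
B: miss, evict G, frames (P A B)
E: miss, evict P, frames (A B E)
A: hit
S: miss, evict A, frames (B E S)
E: hit
P: miss, evict B, frames (E S P)
Page faults: 10.

10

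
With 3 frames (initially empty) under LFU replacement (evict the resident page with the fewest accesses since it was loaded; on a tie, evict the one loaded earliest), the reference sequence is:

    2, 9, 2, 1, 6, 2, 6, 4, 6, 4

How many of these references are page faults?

5

2 -> miss, frames (2)
9 -> miss, frames (2 9)
2 -> hit
1 -> miss, frames (2 9 1)
6 -> miss, evict 9, frames (2 1 6)
2 -> hit
6 -> hit
4 -> miss, evict 1, frames (2 6 4)
6 -> hit
4 -> hit
Page faults: 5.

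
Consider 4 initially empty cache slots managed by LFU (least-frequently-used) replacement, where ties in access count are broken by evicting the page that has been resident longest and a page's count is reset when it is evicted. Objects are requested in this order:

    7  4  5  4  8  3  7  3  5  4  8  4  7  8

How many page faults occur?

9

7 → miss, frames (7)
4 → miss, frames (7 4)
5 → miss, frames (7 4 5)
4 → hit
8 → miss, frames (7 4 5 8)
3 → miss, evict 7, frames (4 5 8 3)
7 → miss, evict 5, frames (4 8 3 7)
3 → hit
5 → miss, evict 8, frames (4 3 7 5)
4 → hit
8 → miss, evict 7, frames (4 3 5 8)
4 → hit
7 → miss, evict 5, frames (4 3 8 7)
8 → hit
Page faults: 9.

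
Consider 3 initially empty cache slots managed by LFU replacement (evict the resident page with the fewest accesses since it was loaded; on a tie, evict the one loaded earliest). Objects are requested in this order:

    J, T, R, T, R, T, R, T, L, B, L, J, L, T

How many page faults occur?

8

J → miss, frames {J}
T → miss, frames {J,T}
R → miss, frames {J,T,R}
T → hit
R → hit
T → hit
R → hit
T → hit
L → miss, evict J, frames {T,R,L}
B → miss, evict L, frames {T,R,B}
L → miss, evict B, frames {T,R,L}
J → miss, evict L, frames {T,R,J}
L → miss, evict J, frames {T,R,L}
T → hit
Page faults: 8.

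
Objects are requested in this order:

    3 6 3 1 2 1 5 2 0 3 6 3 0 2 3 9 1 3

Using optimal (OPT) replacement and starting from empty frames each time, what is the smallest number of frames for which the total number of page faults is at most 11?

f=1: 18 faults
f=2: 12 faults
f=3: 10 faults
f=4: 8 faults
f=5: 7 faults
f=6: 7 faults
f=7: 7 faults
Smallest f with faults ≤ 11 is 3.

3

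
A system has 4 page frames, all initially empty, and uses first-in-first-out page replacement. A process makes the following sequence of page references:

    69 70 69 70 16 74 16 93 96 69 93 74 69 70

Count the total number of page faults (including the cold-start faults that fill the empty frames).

69 → fault, frames (69)
70 → fault, frames (69 70)
69 → hit
70 → hit
16 → fault, frames (69 70 16)
74 → fault, frames (69 70 16 74)
16 → hit
93 → fault, evict 69, frames (70 16 74 93)
96 → fault, evict 70, frames (16 74 93 96)
69 → fault, evict 16, frames (74 93 96 69)
93 → hit
74 → hit
69 → hit
70 → fault, evict 74, frames (93 96 69 70)
Page faults: 8.

8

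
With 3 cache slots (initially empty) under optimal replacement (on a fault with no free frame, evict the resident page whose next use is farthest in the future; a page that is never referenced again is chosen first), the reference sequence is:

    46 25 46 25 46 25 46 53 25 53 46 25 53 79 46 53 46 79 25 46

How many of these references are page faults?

46 -> miss, frames [46]
25 -> miss, frames [46, 25]
46 -> hit
25 -> hit
46 -> hit
25 -> hit
46 -> hit
53 -> miss, frames [46, 25, 53]
25 -> hit
53 -> hit
46 -> hit
25 -> hit
53 -> hit
79 -> miss, evict 25, frames [46, 53, 79]
46 -> hit
53 -> hit
46 -> hit
79 -> hit
25 -> miss, evict 79, frames [46, 53, 25]
46 -> hit
Page faults: 5.

5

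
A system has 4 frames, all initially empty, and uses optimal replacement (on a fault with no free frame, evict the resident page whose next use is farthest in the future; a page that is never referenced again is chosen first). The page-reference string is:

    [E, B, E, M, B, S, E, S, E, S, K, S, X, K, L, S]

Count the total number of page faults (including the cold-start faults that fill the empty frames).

E -> fault, frames [E]
B -> fault, frames [E, B]
E -> hit
M -> fault, frames [E, B, M]
B -> hit
S -> fault, frames [E, B, M, S]
E -> hit
S -> hit
E -> hit
S -> hit
K -> fault, evict M, frames [E, B, S, K]
S -> hit
X -> fault, evict B, frames [E, S, K, X]
K -> hit
L -> fault, evict X, frames [E, S, K, L]
S -> hit
Page faults: 7.

7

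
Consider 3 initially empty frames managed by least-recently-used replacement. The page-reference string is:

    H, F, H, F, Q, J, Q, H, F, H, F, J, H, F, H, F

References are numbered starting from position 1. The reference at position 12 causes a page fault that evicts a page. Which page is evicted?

pos 1: H -> fault, frames {H}
pos 2: F -> fault, frames {H,F}
pos 3: H -> hit
pos 4: F -> hit
pos 5: Q -> fault, frames {H,F,Q}
pos 6: J -> fault, evict H, frames {F,Q,J}
pos 7: Q -> hit
pos 8: H -> fault, evict F, frames {J,Q,H}
pos 9: F -> fault, evict J, frames {Q,H,F}
pos 10: H -> hit
pos 11: F -> hit
pos 12: J -> fault, evict Q, frames {H,F,J}
At position 12, page Q is evicted.

Q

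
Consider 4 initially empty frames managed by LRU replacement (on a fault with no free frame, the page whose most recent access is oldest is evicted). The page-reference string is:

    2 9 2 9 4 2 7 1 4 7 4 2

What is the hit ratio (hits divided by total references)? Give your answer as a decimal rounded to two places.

2 -> fault, frames [2]
9 -> fault, frames [2, 9]
2 -> hit
9 -> hit
4 -> fault, frames [2, 9, 4]
2 -> hit
7 -> fault, frames [9, 4, 2, 7]
1 -> fault, evict 9, frames [4, 2, 7, 1]
4 -> hit
7 -> hit
4 -> hit
2 -> hit
Hits: 7 of 12 references → 7/12 = 0.5833.

0.58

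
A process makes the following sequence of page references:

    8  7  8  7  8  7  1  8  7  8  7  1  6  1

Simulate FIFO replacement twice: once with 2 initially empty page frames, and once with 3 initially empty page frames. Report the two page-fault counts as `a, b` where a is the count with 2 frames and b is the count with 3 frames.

7, 4

2 frames: F F . . . . F F F . . F F . → 7 faults.
3 frames: F F . . . . F . . . . . F . → 4 faults.
4 < 7: adding a frame reduced faults, as is typical.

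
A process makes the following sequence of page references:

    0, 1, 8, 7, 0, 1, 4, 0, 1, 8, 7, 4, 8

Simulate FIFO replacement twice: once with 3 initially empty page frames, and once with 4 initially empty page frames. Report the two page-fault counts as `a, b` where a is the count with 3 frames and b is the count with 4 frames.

3 frames: F F F F F F F . . F F . . → 9 faults.
4 frames: F F F F . . F F F F F F . → 10 faults.
10 > 9: adding a frame increased faults — Belady's anomaly.

9, 10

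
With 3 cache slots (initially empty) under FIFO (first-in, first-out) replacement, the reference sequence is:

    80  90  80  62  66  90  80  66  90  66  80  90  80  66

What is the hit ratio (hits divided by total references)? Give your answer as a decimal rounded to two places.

0.57

80: fault, frames [80]
90: fault, frames [80, 90]
80: hit
62: fault, frames [80, 90, 62]
66: fault, evict 80, frames [90, 62, 66]
90: hit
80: fault, evict 90, frames [62, 66, 80]
66: hit
90: fault, evict 62, frames [66, 80, 90]
66: hit
80: hit
90: hit
80: hit
66: hit
Hits: 8 of 14 references → 8/14 = 0.5714.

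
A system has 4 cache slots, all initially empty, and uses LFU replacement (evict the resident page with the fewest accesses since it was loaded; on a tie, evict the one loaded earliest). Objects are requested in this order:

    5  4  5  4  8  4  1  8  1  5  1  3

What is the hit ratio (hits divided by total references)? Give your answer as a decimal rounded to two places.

0.58

5 → fault, frames (5)
4 → fault, frames (5 4)
5 → hit
4 → hit
8 → fault, frames (5 4 8)
4 → hit
1 → fault, frames (5 4 8 1)
8 → hit
1 → hit
5 → hit
1 → hit
3 → fault, evict 8, frames (5 4 1 3)
Hits: 7 of 12 references → 7/12 = 0.5833.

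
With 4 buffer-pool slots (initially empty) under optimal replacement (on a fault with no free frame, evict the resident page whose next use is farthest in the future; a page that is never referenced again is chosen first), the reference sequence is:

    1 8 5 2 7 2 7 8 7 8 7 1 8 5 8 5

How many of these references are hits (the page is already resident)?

1: fault, frames {1}
8: fault, frames {1,8}
5: fault, frames {1,8,5}
2: fault, frames {1,8,5,2}
7: fault, evict 5, frames {1,8,2,7}
2: hit
7: hit
8: hit
7: hit
8: hit
7: hit
1: hit
8: hit
5: fault, evict 7, frames {1,8,2,5}
8: hit
5: hit
Hits: 10.

10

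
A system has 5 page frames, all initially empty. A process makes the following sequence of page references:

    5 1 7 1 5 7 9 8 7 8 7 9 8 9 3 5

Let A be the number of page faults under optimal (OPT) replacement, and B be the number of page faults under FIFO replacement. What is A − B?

Under OPT: F F F . . . F F . . . . . . F . → 6 faults.
Under FIFO: F F F . . . F F . . . . . . F F → 7 faults.
A − B = 6 − 7 = -1.

-1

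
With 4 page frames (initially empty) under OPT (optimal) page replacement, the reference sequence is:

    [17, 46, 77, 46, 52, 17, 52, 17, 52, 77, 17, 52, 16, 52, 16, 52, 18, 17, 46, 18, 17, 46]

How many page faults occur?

6

17: fault, frames (17)
46: fault, frames (17 46)
77: fault, frames (17 46 77)
46: hit
52: fault, frames (17 46 77 52)
17: hit
52: hit
17: hit
52: hit
77: hit
17: hit
52: hit
16: fault, evict 77, frames (17 46 52 16)
52: hit
16: hit
52: hit
18: fault, evict 16, frames (17 46 52 18)
17: hit
46: hit
18: hit
17: hit
46: hit
Page faults: 6.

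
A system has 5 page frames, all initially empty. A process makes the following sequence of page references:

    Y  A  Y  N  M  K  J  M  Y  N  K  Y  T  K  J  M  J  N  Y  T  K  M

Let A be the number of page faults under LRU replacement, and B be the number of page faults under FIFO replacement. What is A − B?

4

Under LRU: F F . F F F F . . . . . F . F F . F F F F F → 14 faults.
Under FIFO: F F . F F F F . F . . . F . . . . F . . . F → 10 faults.
A − B = 14 − 10 = 4.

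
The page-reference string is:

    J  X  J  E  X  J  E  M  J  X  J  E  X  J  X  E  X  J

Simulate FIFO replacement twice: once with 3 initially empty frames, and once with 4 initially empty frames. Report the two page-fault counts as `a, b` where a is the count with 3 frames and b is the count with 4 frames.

7, 4

3 frames: F F . F . . . F F F . F . . . . . . → 7 faults.
4 frames: F F . F . . . F . . . . . . . . . . → 4 faults.
4 < 7: adding a frame reduced faults, as is typical.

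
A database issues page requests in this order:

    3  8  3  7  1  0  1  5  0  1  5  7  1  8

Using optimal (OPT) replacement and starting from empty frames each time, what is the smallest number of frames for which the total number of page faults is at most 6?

5

f=1: 14 faults
f=2: 9 faults
f=3: 8 faults
f=4: 7 faults
f=5: 6 faults
f=6: 6 faults
Smallest f with faults ≤ 6 is 5.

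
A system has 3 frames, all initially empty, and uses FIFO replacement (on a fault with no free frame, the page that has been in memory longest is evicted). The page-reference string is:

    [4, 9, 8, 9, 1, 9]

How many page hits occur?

2

4: miss, frames {4}
9: miss, frames {4,9}
8: miss, frames {4,9,8}
9: hit
1: miss, evict 4, frames {9,8,1}
9: hit
Hits: 2.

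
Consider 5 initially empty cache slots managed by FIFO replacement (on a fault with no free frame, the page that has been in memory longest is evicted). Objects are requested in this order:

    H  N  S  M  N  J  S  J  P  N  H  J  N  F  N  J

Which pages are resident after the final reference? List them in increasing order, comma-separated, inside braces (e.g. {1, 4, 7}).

{F, H, J, N, P}

H → fault, frames (H)
N → fault, frames (H N)
S → fault, frames (H N S)
M → fault, frames (H N S M)
N → hit
J → fault, frames (H N S M J)
S → hit
J → hit
P → fault, evict H, frames (N S M J P)
N → hit
H → fault, evict N, frames (S M J P H)
J → hit
N → fault, evict S, frames (M J P H N)
F → fault, evict M, frames (J P H N F)
N → hit
J → hit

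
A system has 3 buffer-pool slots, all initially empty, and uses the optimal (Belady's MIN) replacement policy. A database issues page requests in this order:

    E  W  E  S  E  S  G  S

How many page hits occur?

4

E: miss, frames (E)
W: miss, frames (E W)
E: hit
S: miss, frames (E W S)
E: hit
S: hit
G: miss, evict W, frames (E S G)
S: hit
Hits: 4.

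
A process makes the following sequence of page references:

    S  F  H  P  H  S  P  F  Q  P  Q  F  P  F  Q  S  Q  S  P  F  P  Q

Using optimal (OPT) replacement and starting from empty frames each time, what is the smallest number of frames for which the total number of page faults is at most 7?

4

f=1: 22 faults
f=2: 13 faults
f=3: 8 faults
f=4: 5 faults
f=5: 5 faults
Smallest f with faults ≤ 7 is 4.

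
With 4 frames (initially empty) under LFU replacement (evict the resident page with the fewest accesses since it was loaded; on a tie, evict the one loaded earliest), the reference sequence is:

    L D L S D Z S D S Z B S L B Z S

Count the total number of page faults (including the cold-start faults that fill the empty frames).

7

L → miss, frames [L]
D → miss, frames [L, D]
L → hit
S → miss, frames [L, D, S]
D → hit
Z → miss, frames [L, D, S, Z]
S → hit
D → hit
S → hit
Z → hit
B → miss, evict L, frames [D, S, Z, B]
S → hit
L → miss, evict B, frames [D, S, Z, L]
B → miss, evict L, frames [D, S, Z, B]
Z → hit
S → hit
Page faults: 7.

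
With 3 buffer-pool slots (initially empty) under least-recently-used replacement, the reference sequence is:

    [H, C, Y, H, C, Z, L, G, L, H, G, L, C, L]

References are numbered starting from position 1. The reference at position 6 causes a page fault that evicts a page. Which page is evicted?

Y

pos 1: H -> fault, frames [H]
pos 2: C -> fault, frames [H, C]
pos 3: Y -> fault, frames [H, C, Y]
pos 4: H -> hit
pos 5: C -> hit
pos 6: Z -> fault, evict Y, frames [H, C, Z]
At position 6, page Y is evicted.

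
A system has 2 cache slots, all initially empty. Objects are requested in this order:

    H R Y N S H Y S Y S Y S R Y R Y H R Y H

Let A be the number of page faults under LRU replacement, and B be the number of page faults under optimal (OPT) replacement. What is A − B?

Under LRU: F F F F F F F F . . . . F F . . F F F F → 14 faults.
Under OPT: F F F F F . F . . . . . F . . . F . F . → 9 faults.
A − B = 14 − 9 = 5.

5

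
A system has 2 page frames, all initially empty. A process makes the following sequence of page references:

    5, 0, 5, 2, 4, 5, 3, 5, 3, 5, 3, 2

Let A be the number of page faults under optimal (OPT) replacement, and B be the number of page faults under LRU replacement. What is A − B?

-1

Under OPT: F F . F F . F . . . . F → 6 faults.
Under LRU: F F . F F F F . . . . F → 7 faults.
A − B = 6 − 7 = -1.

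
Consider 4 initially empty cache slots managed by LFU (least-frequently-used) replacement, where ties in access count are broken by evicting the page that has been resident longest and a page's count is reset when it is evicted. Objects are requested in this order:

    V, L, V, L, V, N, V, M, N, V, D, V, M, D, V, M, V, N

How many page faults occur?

V -> fault, frames [V]
L -> fault, frames [V, L]
V -> hit
L -> hit
V -> hit
N -> fault, frames [V, L, N]
V -> hit
M -> fault, frames [V, L, N, M]
N -> hit
V -> hit
D -> fault, evict M, frames [V, L, N, D]
V -> hit
M -> fault, evict D, frames [V, L, N, M]
D -> fault, evict M, frames [V, L, N, D]
V -> hit
M -> fault, evict D, frames [V, L, N, M]
V -> hit
N -> hit
Page faults: 8.

8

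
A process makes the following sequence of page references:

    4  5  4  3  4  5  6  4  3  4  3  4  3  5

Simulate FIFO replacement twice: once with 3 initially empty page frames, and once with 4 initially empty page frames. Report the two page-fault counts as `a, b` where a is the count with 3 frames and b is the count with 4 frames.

6, 4

3 frames: F F . F . . F F . . . . . F → 6 faults.
4 frames: F F . F . . F . . . . . . . → 4 faults.
4 < 6: adding a frame reduced faults, as is typical.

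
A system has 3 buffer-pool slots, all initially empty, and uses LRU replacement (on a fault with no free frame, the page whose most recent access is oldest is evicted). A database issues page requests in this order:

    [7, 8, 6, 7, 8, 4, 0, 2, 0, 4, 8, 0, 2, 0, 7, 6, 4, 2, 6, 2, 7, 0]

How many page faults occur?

7 -> miss, frames (7)
8 -> miss, frames (7 8)
6 -> miss, frames (7 8 6)
7 -> hit
8 -> hit
4 -> miss, evict 6, frames (7 8 4)
0 -> miss, evict 7, frames (8 4 0)
2 -> miss, evict 8, frames (4 0 2)
0 -> hit
4 -> hit
8 -> miss, evict 2, frames (0 4 8)
0 -> hit
2 -> miss, evict 4, frames (8 0 2)
0 -> hit
7 -> miss, evict 8, frames (2 0 7)
6 -> miss, evict 2, frames (0 7 6)
4 -> miss, evict 0, frames (7 6 4)
2 -> miss, evict 7, frames (6 4 2)
6 -> hit
2 -> hit
7 -> miss, evict 4, frames (6 2 7)
0 -> miss, evict 6, frames (2 7 0)
Page faults: 14.

14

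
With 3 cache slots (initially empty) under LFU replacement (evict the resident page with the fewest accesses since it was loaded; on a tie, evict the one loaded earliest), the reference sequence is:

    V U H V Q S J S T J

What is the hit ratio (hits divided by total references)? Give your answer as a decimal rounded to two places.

V -> fault, frames [V]
U -> fault, frames [V, U]
H -> fault, frames [V, U, H]
V -> hit
Q -> fault, evict U, frames [V, H, Q]
S -> fault, evict H, frames [V, Q, S]
J -> fault, evict Q, frames [V, S, J]
S -> hit
T -> fault, evict J, frames [V, S, T]
J -> fault, evict T, frames [V, S, J]
Hits: 2 of 10 references → 2/10 = 0.2000.

0.20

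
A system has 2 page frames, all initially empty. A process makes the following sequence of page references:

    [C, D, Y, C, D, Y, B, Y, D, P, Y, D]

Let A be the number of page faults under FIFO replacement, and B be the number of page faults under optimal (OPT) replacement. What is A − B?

Under FIFO: F F F F F F F . F F F F → 11 faults.
Under OPT: F F F . F . F . F F . F → 8 faults.
A − B = 11 − 8 = 3.

3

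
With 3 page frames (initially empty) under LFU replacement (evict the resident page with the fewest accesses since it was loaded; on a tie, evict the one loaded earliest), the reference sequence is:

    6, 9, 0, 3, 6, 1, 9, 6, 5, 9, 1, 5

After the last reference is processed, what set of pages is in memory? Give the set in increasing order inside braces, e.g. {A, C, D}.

{5, 6, 9}

6 -> miss, frames (6)
9 -> miss, frames (6 9)
0 -> miss, frames (6 9 0)
3 -> miss, evict 6, frames (9 0 3)
6 -> miss, evict 9, frames (0 3 6)
1 -> miss, evict 0, frames (3 6 1)
9 -> miss, evict 3, frames (6 1 9)
6 -> hit
5 -> miss, evict 1, frames (6 9 5)
9 -> hit
1 -> miss, evict 5, frames (6 9 1)
5 -> miss, evict 1, frames (6 9 5)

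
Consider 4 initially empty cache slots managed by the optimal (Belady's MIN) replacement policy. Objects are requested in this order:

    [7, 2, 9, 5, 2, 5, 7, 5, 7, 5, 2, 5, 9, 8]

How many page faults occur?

7 -> fault, frames (7)
2 -> fault, frames (7 2)
9 -> fault, frames (7 2 9)
5 -> fault, frames (7 2 9 5)
2 -> hit
5 -> hit
7 -> hit
5 -> hit
7 -> hit
5 -> hit
2 -> hit
5 -> hit
9 -> hit
8 -> fault, evict 5, frames (7 2 9 8)
Page faults: 5.

5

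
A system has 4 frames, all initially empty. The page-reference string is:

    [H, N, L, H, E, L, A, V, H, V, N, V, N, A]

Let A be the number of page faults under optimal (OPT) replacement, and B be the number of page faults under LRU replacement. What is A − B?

-2

Under OPT: F F F . F . F F . . . . . . → 6 faults.
Under LRU: F F F . F . F F F . F . . . → 8 faults.
A − B = 6 − 8 = -2.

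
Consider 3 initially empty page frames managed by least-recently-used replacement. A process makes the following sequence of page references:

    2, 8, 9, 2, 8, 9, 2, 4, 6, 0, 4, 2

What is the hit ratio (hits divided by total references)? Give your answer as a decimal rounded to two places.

2 -> fault, frames {2}
8 -> fault, frames {2,8}
9 -> fault, frames {2,8,9}
2 -> hit
8 -> hit
9 -> hit
2 -> hit
4 -> fault, evict 8, frames {9,2,4}
6 -> fault, evict 9, frames {2,4,6}
0 -> fault, evict 2, frames {4,6,0}
4 -> hit
2 -> fault, evict 6, frames {0,4,2}
Hits: 5 of 12 references → 5/12 = 0.4167.

0.42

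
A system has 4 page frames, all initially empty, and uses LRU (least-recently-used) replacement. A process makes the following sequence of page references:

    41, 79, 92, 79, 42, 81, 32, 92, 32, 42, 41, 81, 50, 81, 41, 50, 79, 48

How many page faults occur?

41: miss, frames [41]
79: miss, frames [41, 79]
92: miss, frames [41, 79, 92]
79: hit
42: miss, frames [41, 92, 79, 42]
81: miss, evict 41, frames [92, 79, 42, 81]
32: miss, evict 92, frames [79, 42, 81, 32]
92: miss, evict 79, frames [42, 81, 32, 92]
32: hit
42: hit
41: miss, evict 81, frames [92, 32, 42, 41]
81: miss, evict 92, frames [32, 42, 41, 81]
50: miss, evict 32, frames [42, 41, 81, 50]
81: hit
41: hit
50: hit
79: miss, evict 42, frames [81, 41, 50, 79]
48: miss, evict 81, frames [41, 50, 79, 48]
Page faults: 12.

12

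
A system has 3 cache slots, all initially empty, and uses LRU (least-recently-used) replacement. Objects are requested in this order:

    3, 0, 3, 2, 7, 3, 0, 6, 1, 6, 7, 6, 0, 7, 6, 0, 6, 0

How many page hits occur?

9

3 → miss, frames [3]
0 → miss, frames [3, 0]
3 → hit
2 → miss, frames [0, 3, 2]
7 → miss, evict 0, frames [3, 2, 7]
3 → hit
0 → miss, evict 2, frames [7, 3, 0]
6 → miss, evict 7, frames [3, 0, 6]
1 → miss, evict 3, frames [0, 6, 1]
6 → hit
7 → miss, evict 0, frames [1, 6, 7]
6 → hit
0 → miss, evict 1, frames [7, 6, 0]
7 → hit
6 → hit
0 → hit
6 → hit
0 → hit
Hits: 9.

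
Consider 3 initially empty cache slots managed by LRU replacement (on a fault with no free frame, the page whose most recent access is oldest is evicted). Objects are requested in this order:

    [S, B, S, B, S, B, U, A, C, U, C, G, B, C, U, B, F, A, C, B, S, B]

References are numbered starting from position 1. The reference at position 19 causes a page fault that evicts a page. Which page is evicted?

pos 1: S: fault, frames {S}
pos 2: B: fault, frames {S,B}
pos 3: S: hit
pos 4: B: hit
pos 5: S: hit
pos 6: B: hit
pos 7: U: fault, frames {S,B,U}
pos 8: A: fault, evict S, frames {B,U,A}
pos 9: C: fault, evict B, frames {U,A,C}
pos 10: U: hit
pos 11: C: hit
pos 12: G: fault, evict A, frames {U,C,G}
pos 13: B: fault, evict U, frames {C,G,B}
pos 14: C: hit
pos 15: U: fault, evict G, frames {B,C,U}
pos 16: B: hit
pos 17: F: fault, evict C, frames {U,B,F}
pos 18: A: fault, evict U, frames {B,F,A}
pos 19: C: fault, evict B, frames {F,A,C}
At position 19, page B is evicted.

B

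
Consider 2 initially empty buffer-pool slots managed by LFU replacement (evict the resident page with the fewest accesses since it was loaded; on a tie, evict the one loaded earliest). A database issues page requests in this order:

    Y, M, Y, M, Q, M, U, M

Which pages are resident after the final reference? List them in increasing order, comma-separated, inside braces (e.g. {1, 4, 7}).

{M, U}

Y -> fault, frames (Y)
M -> fault, frames (Y M)
Y -> hit
M -> hit
Q -> fault, evict Y, frames (M Q)
M -> hit
U -> fault, evict Q, frames (M U)
M -> hit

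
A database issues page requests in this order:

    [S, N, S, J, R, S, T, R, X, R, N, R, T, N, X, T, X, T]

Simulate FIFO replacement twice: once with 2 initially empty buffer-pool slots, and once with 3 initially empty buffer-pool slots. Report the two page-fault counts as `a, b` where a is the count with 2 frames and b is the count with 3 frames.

2 frames: F F . F F F F F F . F F F F F F . . → 14 faults.
3 frames: F F . F F F F . F F F . F . F . . . → 11 faults.
11 < 14: adding a frame reduced faults, as is typical.

14, 11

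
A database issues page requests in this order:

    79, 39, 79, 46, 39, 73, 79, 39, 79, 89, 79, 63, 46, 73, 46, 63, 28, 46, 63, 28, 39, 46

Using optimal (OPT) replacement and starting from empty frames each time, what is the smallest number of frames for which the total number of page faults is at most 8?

4

f=1: 22 faults
f=2: 14 faults
f=3: 9 faults
f=4: 8 faults
f=5: 7 faults
f=6: 7 faults
f=7: 7 faults
Smallest f with faults ≤ 8 is 4.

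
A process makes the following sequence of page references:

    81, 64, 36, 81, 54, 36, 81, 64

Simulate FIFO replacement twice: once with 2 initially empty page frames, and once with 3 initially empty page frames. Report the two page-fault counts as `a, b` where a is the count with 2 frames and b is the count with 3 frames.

2 frames: F F F F F F F F → 8 faults.
3 frames: F F F . F . F F → 6 faults.
6 < 8: adding a frame reduced faults, as is typical.

8, 6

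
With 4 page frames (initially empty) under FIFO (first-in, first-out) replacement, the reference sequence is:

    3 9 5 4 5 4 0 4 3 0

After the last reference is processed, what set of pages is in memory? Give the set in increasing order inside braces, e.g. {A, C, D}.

{0, 3, 4, 5}

3 → miss, frames {3}
9 → miss, frames {3,9}
5 → miss, frames {3,9,5}
4 → miss, frames {3,9,5,4}
5 → hit
4 → hit
0 → miss, evict 3, frames {9,5,4,0}
4 → hit
3 → miss, evict 9, frames {5,4,0,3}
0 → hit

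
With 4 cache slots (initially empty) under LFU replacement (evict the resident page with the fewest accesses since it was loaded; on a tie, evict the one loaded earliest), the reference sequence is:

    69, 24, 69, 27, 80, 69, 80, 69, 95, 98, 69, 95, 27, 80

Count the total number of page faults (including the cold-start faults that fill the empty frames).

7

69: fault, frames [69]
24: fault, frames [69, 24]
69: hit
27: fault, frames [69, 24, 27]
80: fault, frames [69, 24, 27, 80]
69: hit
80: hit
69: hit
95: fault, evict 24, frames [69, 27, 80, 95]
98: fault, evict 27, frames [69, 80, 95, 98]
69: hit
95: hit
27: fault, evict 98, frames [69, 80, 95, 27]
80: hit
Page faults: 7.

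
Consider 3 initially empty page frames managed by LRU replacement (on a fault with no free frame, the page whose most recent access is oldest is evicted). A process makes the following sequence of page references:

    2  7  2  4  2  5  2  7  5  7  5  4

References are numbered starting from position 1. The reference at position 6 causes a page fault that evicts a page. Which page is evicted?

pos 1: 2 -> miss, frames {2}
pos 2: 7 -> miss, frames {2,7}
pos 3: 2 -> hit
pos 4: 4 -> miss, frames {7,2,4}
pos 5: 2 -> hit
pos 6: 5 -> miss, evict 7, frames {4,2,5}
At position 6, page 7 is evicted.

7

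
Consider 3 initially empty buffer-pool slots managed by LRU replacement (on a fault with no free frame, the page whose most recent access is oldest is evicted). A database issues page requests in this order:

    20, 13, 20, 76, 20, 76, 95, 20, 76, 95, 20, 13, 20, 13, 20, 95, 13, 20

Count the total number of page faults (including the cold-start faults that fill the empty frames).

5

20 → fault, frames (20)
13 → fault, frames (20 13)
20 → hit
76 → fault, frames (13 20 76)
20 → hit
76 → hit
95 → fault, evict 13, frames (20 76 95)
20 → hit
76 → hit
95 → hit
20 → hit
13 → fault, evict 76, frames (95 20 13)
20 → hit
13 → hit
20 → hit
95 → hit
13 → hit
20 → hit
Page faults: 5.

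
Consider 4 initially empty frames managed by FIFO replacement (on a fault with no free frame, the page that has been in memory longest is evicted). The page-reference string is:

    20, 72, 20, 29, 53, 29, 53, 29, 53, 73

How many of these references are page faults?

20 -> miss, frames [20]
72 -> miss, frames [20, 72]
20 -> hit
29 -> miss, frames [20, 72, 29]
53 -> miss, frames [20, 72, 29, 53]
29 -> hit
53 -> hit
29 -> hit
53 -> hit
73 -> miss, evict 20, frames [72, 29, 53, 73]
Page faults: 5.

5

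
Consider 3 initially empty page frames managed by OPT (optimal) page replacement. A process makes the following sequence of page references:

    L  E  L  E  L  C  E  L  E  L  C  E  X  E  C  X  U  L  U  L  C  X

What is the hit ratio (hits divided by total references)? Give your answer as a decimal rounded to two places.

L → miss, frames {L}
E → miss, frames {L,E}
L → hit
E → hit
L → hit
C → miss, frames {L,E,C}
E → hit
L → hit
E → hit
L → hit
C → hit
E → hit
X → miss, evict L, frames {E,C,X}
E → hit
C → hit
X → hit
U → miss, evict E, frames {C,X,U}
L → miss, evict X, frames {C,U,L}
U → hit
L → hit
C → hit
X → miss, evict L, frames {C,U,X}
Hits: 15 of 22 references → 15/22 = 0.6818.

0.68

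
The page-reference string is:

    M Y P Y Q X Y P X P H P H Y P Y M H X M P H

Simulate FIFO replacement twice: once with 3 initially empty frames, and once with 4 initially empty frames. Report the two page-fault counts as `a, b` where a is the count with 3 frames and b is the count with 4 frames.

3 frames: F F F . F F F F . . F . . . . . F . F . F F → 12 faults.
4 frames: F F F . F F . . . . F . . F F . F . F . . F → 11 faults.
11 < 12: adding a frame reduced faults, as is typical.

12, 11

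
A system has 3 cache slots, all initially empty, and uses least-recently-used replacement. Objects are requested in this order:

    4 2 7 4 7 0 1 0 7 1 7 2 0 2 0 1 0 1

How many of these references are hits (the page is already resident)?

4: miss, frames [4]
2: miss, frames [4, 2]
7: miss, frames [4, 2, 7]
4: hit
7: hit
0: miss, evict 2, frames [4, 7, 0]
1: miss, evict 4, frames [7, 0, 1]
0: hit
7: hit
1: hit
7: hit
2: miss, evict 0, frames [1, 7, 2]
0: miss, evict 1, frames [7, 2, 0]
2: hit
0: hit
1: miss, evict 7, frames [2, 0, 1]
0: hit
1: hit
Hits: 10.

10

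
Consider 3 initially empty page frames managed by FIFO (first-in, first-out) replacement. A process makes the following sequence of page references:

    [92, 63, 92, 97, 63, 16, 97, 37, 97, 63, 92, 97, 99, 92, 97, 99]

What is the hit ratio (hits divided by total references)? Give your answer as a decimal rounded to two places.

92 -> miss, frames [92]
63 -> miss, frames [92, 63]
92 -> hit
97 -> miss, frames [92, 63, 97]
63 -> hit
16 -> miss, evict 92, frames [63, 97, 16]
97 -> hit
37 -> miss, evict 63, frames [97, 16, 37]
97 -> hit
63 -> miss, evict 97, frames [16, 37, 63]
92 -> miss, evict 16, frames [37, 63, 92]
97 -> miss, evict 37, frames [63, 92, 97]
99 -> miss, evict 63, frames [92, 97, 99]
92 -> hit
97 -> hit
99 -> hit
Hits: 7 of 16 references → 7/16 = 0.4375.

0.44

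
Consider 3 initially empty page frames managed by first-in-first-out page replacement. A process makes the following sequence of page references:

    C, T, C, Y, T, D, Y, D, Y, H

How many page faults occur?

5

C -> miss, frames (C)
T -> miss, frames (C T)
C -> hit
Y -> miss, frames (C T Y)
T -> hit
D -> miss, evict C, frames (T Y D)
Y -> hit
D -> hit
Y -> hit
H -> miss, evict T, frames (Y D H)
Page faults: 5.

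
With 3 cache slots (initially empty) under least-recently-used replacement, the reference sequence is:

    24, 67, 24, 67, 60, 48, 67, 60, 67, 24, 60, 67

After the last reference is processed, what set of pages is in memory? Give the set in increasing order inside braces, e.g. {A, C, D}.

{24, 60, 67}

24: fault, frames {24}
67: fault, frames {24,67}
24: hit
67: hit
60: fault, frames {24,67,60}
48: fault, evict 24, frames {67,60,48}
67: hit
60: hit
67: hit
24: fault, evict 48, frames {60,67,24}
60: hit
67: hit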